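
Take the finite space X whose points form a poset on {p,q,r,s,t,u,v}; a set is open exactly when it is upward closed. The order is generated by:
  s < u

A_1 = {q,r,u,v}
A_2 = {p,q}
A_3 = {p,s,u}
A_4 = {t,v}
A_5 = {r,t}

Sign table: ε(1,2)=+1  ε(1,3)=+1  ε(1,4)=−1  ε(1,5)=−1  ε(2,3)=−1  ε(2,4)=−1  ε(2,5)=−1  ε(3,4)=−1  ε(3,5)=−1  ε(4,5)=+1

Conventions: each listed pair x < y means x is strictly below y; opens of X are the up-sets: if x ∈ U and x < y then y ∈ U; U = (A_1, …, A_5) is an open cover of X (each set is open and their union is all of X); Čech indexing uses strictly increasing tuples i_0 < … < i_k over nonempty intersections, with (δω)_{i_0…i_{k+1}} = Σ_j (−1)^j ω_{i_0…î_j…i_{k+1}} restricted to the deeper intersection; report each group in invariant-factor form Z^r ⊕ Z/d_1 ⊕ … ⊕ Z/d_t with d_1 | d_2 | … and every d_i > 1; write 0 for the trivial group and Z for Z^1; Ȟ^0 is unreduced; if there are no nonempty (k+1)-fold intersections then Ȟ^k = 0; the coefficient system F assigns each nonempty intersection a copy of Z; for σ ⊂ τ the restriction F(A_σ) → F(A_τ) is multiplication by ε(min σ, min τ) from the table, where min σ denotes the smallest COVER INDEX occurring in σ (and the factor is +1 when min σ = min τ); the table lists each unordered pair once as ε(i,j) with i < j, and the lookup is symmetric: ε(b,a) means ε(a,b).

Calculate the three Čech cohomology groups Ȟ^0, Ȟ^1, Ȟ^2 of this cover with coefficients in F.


nonempty intersections:
  A12={q} A13={u} A14={v} A15={r} A23={p} A45={t}
C dims 5,6; δ0: rk 5, SNF 1^4·2
Ȟ^0: (5−5)−0=0 ⇒ 0
Ȟ^1: (6−0)−5=1 plus torsion [2] ⇒ Z ⊕ Z/2
Ȟ^2: (0−0)−0=0 ⇒ 0

Ȟ^0 ≅ 0,  Ȟ^1 ≅ Z ⊕ Z/2,  Ȟ^2 ≅ 0


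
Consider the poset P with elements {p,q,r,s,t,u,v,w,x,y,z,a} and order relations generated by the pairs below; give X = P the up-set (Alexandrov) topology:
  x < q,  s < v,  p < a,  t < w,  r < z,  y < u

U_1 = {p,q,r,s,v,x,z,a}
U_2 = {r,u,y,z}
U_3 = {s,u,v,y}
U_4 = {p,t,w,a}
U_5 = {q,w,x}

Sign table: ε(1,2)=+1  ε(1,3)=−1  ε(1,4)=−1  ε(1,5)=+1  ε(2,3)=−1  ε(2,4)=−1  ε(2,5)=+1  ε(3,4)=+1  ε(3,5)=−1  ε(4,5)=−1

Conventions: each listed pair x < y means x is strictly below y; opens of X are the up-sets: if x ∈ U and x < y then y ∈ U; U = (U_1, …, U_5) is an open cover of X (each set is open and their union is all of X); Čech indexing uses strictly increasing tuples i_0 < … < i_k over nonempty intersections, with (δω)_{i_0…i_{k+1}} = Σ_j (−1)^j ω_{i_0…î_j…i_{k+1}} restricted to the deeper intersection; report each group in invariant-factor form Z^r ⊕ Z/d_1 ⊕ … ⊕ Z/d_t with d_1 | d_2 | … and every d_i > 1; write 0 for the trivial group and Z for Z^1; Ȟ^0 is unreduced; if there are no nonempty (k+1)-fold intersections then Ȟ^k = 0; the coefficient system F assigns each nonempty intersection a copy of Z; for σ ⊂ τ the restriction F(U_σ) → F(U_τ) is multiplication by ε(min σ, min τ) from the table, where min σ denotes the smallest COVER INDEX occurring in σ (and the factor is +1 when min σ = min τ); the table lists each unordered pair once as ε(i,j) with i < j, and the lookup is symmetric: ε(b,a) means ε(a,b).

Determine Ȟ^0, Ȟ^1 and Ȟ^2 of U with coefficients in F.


intersection data:
  U12={r,z} U13={s,v} U14={p,a} U15={q,x} U23={u,y} U45={w}
C dims 5,6; δ0: rk 4, SNF 1^4
Ȟ^0 = (5 − 4) − 0 = 1, so Ȟ^0 ≅ Z
Ȟ^1 = (6 − 0) − 4 = 2, so Ȟ^1 ≅ Z^2
Ȟ^2 = (0 − 0) − 0 = 0, so Ȟ^2 ≅ 0

Ȟ^0(U;F) ≅ Z, Ȟ^1(U;F) ≅ Z^2 and Ȟ^2(U;F) ≅ 0


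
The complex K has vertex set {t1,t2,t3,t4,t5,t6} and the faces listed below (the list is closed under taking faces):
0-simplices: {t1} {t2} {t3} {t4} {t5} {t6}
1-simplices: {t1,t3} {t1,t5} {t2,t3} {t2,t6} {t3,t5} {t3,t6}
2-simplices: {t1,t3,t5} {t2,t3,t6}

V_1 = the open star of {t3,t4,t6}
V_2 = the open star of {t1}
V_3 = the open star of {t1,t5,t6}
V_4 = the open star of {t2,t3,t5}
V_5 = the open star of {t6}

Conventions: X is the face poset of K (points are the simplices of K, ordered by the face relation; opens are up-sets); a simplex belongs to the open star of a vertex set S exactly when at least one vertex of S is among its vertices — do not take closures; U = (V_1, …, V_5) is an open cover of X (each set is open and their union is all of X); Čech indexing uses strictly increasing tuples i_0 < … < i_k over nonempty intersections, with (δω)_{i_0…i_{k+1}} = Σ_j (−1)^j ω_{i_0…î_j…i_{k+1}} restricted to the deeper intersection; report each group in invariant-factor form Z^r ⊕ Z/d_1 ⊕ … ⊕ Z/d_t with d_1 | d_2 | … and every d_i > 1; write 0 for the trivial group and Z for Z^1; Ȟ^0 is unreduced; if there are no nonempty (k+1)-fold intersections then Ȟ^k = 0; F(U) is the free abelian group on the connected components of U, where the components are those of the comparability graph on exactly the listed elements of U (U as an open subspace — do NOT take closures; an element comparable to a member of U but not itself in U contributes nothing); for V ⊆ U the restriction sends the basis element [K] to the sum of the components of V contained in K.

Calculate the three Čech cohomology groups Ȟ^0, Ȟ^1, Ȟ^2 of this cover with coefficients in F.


cover nerve:
  V1={{t3},{t4},{t6},{t1,t3},{t2,t3},{t2,t6},{t3,t5},{t3,t6},{t1,t3,t5},{t2,t3,t6}} V2={{t1},{t1,t3},{t1,t5},{t1,t3,t5}} V3={{t1},{t5},{t6},{t1,t3},{t1,t5},{t2,t6},{t3,t5},{t3,t6},{t1,t3,t5},{t2,t3,t6}} V4={{t2},{t3},{t5},{t1,t3},{t1,t5},{t2,t3},{t2,t6},{t3,t5},{t3,t6},{t1,t3,t5},{t2,t3,t6}} V5={{t6},{t2,t6},{t3,t6},{t2,t3,t6}}
  V12={{t1,t3},{t1,t3,t5}} V13={{t6},{t1,t3},{t2,t6},{t3,t5},{t3,t6},{t1,t3,t5},{t2,t3,t6}} V14={{t3},{t1,t3},{t2,t3},{t2,t6},{t3,t5},{t3,t6},{t1,t3,t5},{t2,t3,t6}} V15={{t6},{t2,t6},{t3,t6},{t2,t3,t6}} V23={{t1},{t1,t3},{t1,t5},{t1,t3,t5}} V24={{t1,t3},{t1,t5},{t1,t3,t5}} V34={{t5},{t1,t3},{t1,t5},{t2,t6},{t3,t5},{t3,t6},{t1,t3,t5},{t2,t3,t6}} V35={{t6},{t2,t6},{t3,t6},{t2,t3,t6}} V45={{t2,t6},{t3,t6},{t2,t3,t6}}
  V123={{t1,t3},{t1,t3,t5}} V124={{t1,t3},{t1,t3,t5}} V134={{t1,t3},{t2,t6},{t3,t5},{t3,t6},{t1,t3,t5},{t2,t3,t6}} V135={{t6},{t2,t6},{t3,t6},{t2,t3,t6}} V145={{t2,t6},{t3,t6},{t2,t3,t6}} V234={{t1,t3},{t1,t5},{t1,t3,t5}} V345={{t2,t6},{t3,t6},{t2,t3,t6}}
  V1234={{t1,t3},{t1,t3,t5}} V1345={{t2,t6},{t3,t6},{t2,t3,t6}}
components per intersection:
  V1: {{t3},{t6},{t1,t3},{t2,t3},{t2,t6},{t3,t5},{t3,t6},{t1,t3,t5},{t2,t3,t6}} {{t4}}
  V2: {{t1},{t1,t3},{t1,t5},{t1,t3,t5}}
  V3: {{t1},{t5},{t1,t3},{t1,t5},{t3,t5},{t1,t3,t5}} {{t6},{t2,t6},{t3,t6},{t2,t3,t6}}
  V4: {{t2},{t3},{t5},{t1,t3},{t1,t5},{t2,t3},{t2,t6},{t3,t5},{t3,t6},{t1,t3,t5},{t2,t3,t6}}
  V5: {{t6},{t2,t6},{t3,t6},{t2,t3,t6}}
  V12: {{t1,t3},{t1,t3,t5}}
  V13: {{t6},{t2,t6},{t3,t6},{t2,t3,t6}} {{t1,t3},{t3,t5},{t1,t3,t5}}
  V14: {{t3},{t1,t3},{t2,t3},{t2,t6},{t3,t5},{t3,t6},{t1,t3,t5},{t2,t3,t6}}
  V15: {{t6},{t2,t6},{t3,t6},{t2,t3,t6}}
  V23: {{t1},{t1,t3},{t1,t5},{t1,t3,t5}}
  V24: {{t1,t3},{t1,t5},{t1,t3,t5}}
  V34: {{t5},{t1,t3},{t1,t5},{t3,t5},{t1,t3,t5}} {{t2,t6},{t3,t6},{t2,t3,t6}}
  V35: {{t6},{t2,t6},{t3,t6},{t2,t3,t6}}
  V45: {{t2,t6},{t3,t6},{t2,t3,t6}}
  V123: {{t1,t3},{t1,t3,t5}}
  V124: {{t1,t3},{t1,t3,t5}}
  V134: {{t1,t3},{t3,t5},{t1,t3,t5}} {{t2,t6},{t3,t6},{t2,t3,t6}}
  V135: {{t6},{t2,t6},{t3,t6},{t2,t3,t6}}
  V145: {{t2,t6},{t3,t6},{t2,t3,t6}}
  V234: {{t1,t3},{t1,t5},{t1,t3,t5}}
  V345: {{t2,t6},{t3,t6},{t2,t3,t6}}
  V1234: {{t1,t3},{t1,t3,t5}}
  V1345: {{t2,t6},{t3,t6},{t2,t3,t6}}
C dims 7,11,8,2; δ0: rk 5, SNF 1^5; δ1: rk 6, SNF 1^6; δ2: rk 2, SNF 1^2
Ȟ^0: (7−5)−0=2 ⇒ Z^2
Ȟ^1: (11−6)−5=0 ⇒ 0
Ȟ^2: (8−2)−6=0 ⇒ 0

Ȟ^0 = Z^2, Ȟ^1 = 0 and Ȟ^2 = 0


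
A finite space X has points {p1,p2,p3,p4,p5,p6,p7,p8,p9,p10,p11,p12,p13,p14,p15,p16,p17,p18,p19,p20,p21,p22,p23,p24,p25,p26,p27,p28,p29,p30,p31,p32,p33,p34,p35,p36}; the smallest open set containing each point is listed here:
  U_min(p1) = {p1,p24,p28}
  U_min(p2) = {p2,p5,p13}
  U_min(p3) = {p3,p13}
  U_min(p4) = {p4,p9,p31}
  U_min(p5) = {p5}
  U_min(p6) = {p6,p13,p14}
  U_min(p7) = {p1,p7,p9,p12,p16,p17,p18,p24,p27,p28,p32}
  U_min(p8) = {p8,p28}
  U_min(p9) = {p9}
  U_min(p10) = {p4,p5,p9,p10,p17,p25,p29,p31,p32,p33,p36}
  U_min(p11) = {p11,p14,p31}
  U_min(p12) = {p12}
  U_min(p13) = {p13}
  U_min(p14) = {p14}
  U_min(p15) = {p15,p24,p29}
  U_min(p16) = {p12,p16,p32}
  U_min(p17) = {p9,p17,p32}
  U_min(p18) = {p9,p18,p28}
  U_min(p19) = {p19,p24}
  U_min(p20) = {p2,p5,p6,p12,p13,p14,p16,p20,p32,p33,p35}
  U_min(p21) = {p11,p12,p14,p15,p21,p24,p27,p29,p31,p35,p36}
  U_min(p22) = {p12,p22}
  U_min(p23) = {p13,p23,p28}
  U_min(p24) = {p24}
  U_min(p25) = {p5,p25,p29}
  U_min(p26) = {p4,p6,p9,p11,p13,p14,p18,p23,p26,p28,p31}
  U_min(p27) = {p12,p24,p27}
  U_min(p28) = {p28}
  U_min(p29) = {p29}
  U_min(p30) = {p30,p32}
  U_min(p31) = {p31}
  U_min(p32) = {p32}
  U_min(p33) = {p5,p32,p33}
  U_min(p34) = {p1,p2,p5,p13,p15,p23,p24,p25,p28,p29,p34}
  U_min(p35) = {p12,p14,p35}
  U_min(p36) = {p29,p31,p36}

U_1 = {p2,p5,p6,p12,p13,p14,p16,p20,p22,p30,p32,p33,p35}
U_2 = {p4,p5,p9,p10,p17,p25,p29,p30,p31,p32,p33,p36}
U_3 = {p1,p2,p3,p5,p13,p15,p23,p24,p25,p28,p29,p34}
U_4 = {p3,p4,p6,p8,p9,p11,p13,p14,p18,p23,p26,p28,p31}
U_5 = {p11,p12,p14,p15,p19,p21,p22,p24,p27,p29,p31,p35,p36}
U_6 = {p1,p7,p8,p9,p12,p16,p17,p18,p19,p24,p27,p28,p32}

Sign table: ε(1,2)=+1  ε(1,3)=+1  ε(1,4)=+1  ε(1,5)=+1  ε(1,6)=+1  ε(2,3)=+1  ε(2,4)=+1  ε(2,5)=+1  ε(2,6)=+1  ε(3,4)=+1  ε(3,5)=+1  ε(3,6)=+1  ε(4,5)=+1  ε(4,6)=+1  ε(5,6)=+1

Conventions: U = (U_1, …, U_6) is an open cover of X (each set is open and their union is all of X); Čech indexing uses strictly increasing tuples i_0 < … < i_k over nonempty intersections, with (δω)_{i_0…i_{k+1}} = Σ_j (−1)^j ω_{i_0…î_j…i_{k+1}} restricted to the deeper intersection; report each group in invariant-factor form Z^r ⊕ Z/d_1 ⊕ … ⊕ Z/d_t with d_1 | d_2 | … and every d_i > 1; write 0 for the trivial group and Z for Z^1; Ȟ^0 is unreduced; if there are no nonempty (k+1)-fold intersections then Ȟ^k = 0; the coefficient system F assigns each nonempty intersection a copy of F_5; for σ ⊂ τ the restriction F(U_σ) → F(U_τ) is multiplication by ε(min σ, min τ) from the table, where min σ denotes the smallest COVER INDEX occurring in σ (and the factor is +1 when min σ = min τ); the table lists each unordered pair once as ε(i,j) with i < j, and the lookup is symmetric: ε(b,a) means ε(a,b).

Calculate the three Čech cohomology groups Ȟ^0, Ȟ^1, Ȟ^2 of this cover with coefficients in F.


intersection data:
  U12={p5,p30,p32,p33} U13={p2,p5,p13} U14={p6,p13,p14} U15={p12,p14,p22,p35} U16={p12,p16,p32} U23={p5,p25,p29} U24={p4,p9,p31} U25={p29,p31,p36} U26={p9,p17,p32} U34={p3,p13,p23,p28} U35={p15,p24,p29} U36={p1,p24,p28} U45={p11,p14,p31} U46={p8,p9,p18,p28} U56={p12,p19,p24,p27}
  U123={p5} U126={p32} U134={p13} U145={p14} U156={p12} U235={p29} U245={p31} U246={p9} U346={p28} U356={p24}
C dims 6,15,10; δ0: rk_F5 5; δ1: rk_F5 10
Ȟ^0 = (6 − 5) − 0 = 1, so Ȟ^0 ≅ Z/5
Ȟ^1 = (15 − 10) − 5 = 0, so Ȟ^1 ≅ 0
Ȟ^2 = (10 − 0) − 10 = 0, so Ȟ^2 ≅ 0

Ȟ^0 = Z/5,  Ȟ^1 = 0,  Ȟ^2 = 0


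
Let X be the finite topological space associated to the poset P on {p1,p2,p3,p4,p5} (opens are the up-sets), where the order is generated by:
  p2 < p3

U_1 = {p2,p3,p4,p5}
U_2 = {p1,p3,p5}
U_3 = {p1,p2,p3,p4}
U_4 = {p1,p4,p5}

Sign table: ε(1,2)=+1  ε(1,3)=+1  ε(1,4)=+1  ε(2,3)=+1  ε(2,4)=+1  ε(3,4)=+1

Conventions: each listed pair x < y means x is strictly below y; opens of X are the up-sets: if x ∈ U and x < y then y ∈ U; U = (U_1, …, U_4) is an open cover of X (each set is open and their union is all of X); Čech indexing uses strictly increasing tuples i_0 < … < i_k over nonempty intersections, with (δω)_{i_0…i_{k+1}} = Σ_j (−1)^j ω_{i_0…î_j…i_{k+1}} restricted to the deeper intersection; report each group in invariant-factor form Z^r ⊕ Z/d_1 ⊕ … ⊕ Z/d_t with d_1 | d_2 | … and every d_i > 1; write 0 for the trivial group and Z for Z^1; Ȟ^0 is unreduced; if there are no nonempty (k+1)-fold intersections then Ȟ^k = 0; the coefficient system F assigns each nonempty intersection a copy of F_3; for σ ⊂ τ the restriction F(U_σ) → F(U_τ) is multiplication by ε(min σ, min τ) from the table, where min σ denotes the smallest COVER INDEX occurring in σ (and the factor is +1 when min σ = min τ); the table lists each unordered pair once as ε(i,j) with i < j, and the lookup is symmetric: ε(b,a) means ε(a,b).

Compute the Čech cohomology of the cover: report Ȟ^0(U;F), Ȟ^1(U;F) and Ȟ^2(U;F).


Ȟ^0 ≅ Z/3, Ȟ^1 ≅ 0, Ȟ^2 ≅ Z/3

cover nerve:
  U12={p3,p5} U13={p2,p3,p4} U14={p4,p5} U23={p1,p3} U24={p1,p5} U34={p1,p4}
  U123={p3} U124={p5} U134={p4} U234={p1}
C dims 4,6,4; δ0: rk_F3 3; δ1: rk_F3 3
Ȟ^0: (4−3)−0=1 ⇒ Z/3
Ȟ^1: (6−3)−3=0 ⇒ 0
Ȟ^2: (4−0)−3=1 ⇒ Z/3


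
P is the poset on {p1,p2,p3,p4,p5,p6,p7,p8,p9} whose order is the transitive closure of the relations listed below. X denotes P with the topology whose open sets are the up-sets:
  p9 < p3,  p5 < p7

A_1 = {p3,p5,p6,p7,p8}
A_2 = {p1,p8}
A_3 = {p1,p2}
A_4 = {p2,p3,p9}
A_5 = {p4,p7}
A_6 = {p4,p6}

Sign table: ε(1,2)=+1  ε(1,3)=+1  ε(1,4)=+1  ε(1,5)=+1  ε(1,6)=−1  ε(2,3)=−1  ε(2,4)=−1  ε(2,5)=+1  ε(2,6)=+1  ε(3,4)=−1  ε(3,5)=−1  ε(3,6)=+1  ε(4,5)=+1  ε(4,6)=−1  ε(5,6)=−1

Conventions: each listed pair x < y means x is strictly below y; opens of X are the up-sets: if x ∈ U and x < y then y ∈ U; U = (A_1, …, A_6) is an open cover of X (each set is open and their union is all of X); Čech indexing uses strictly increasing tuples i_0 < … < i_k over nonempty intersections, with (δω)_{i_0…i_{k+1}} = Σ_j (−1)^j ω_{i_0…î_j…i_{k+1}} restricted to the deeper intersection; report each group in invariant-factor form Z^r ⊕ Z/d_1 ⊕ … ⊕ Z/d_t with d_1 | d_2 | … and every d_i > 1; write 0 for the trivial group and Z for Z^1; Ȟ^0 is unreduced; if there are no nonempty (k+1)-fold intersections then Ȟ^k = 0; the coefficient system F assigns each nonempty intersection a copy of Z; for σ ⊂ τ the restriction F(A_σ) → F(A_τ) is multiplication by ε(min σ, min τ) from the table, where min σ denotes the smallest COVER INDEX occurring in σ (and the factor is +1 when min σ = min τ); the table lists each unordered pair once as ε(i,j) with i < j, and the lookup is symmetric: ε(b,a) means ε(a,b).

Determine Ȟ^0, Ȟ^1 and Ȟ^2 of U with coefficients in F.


Ȟ^0(U;F) ≅ Z, Ȟ^1(U;F) ≅ Z^2, Ȟ^2(U;F) ≅ 0

nonempty intersections:
  A12={p8} A14={p3} A15={p7} A16={p6} A23={p1} A34={p2} A56={p4}
C dims 6,7; δ0: rk 5, SNF 1^5
Ȟ^0: (6−5)−0=1 ⇒ Z
Ȟ^1: (7−0)−5=2 ⇒ Z^2
Ȟ^2: (0−0)−0=0 ⇒ 0


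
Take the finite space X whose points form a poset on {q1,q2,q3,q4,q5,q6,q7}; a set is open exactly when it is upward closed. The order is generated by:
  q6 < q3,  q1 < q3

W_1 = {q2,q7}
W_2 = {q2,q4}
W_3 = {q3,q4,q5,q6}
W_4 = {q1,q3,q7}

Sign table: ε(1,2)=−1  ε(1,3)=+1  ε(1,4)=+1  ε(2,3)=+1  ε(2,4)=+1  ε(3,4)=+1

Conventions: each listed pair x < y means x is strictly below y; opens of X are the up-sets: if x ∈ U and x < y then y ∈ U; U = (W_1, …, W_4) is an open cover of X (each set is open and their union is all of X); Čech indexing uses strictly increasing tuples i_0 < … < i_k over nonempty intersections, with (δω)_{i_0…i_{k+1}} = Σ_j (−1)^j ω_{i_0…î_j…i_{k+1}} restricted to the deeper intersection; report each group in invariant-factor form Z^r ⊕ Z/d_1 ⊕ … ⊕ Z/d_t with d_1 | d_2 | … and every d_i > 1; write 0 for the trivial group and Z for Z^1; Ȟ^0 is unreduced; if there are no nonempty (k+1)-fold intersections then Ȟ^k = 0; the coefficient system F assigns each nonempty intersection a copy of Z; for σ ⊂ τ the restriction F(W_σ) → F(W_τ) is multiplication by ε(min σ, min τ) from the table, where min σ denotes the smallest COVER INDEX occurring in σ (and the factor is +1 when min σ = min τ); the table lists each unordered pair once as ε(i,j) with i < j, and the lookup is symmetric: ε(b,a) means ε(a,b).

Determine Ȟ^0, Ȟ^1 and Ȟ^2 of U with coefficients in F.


Ȟ^0 = 0, Ȟ^1 = Z/2 and Ȟ^2 = 0

nonempty overlaps:
  W12={q2} W14={q7} W23={q4} W34={q3}
C dims 4,4; δ0: rk 4, SNF 1^3·2
degree 0: 4−4−0 = 0 → Ȟ^0 ≅ 0
degree 1: 4−0−4 = 0 plus torsion [2] → Ȟ^1 ≅ Z/2
degree 2: 0−0−0 = 0 → Ȟ^2 ≅ 0


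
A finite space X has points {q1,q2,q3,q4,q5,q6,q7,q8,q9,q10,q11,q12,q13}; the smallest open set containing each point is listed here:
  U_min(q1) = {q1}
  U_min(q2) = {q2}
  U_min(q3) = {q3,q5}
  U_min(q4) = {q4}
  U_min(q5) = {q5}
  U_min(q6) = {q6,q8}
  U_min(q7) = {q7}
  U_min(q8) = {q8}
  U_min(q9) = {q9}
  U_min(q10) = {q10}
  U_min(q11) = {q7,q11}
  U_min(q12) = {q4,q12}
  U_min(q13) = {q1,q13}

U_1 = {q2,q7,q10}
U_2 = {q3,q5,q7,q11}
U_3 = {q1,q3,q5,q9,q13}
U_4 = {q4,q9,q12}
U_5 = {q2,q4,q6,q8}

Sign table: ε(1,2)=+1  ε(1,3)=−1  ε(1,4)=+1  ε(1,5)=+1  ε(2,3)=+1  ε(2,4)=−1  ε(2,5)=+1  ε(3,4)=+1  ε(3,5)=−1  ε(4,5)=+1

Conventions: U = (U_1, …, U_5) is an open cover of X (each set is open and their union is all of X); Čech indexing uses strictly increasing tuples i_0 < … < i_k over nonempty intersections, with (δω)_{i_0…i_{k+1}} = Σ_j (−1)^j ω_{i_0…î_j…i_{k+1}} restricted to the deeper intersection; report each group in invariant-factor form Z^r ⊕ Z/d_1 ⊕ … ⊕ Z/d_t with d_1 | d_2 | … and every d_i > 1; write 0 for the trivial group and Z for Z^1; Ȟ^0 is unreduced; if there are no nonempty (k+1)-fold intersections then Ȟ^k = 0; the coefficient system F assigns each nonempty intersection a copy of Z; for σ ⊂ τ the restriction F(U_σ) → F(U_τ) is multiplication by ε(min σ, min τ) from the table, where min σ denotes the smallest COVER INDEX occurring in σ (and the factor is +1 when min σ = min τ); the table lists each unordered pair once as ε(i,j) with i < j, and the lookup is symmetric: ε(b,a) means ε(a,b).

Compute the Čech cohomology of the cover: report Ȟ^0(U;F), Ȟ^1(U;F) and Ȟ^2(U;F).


nerve simplices:
  U12={q7} U15={q2} U23={q3,q5} U34={q9} U45={q4}
C dims 5,5; δ0: rk 4, SNF 1^4
degree 0: 5−4−0 = 1 → Ȟ^0 ≅ Z
degree 1: 5−0−4 = 1 → Ȟ^1 ≅ Z
degree 2: 0−0−0 = 0 → Ȟ^2 ≅ 0

Ȟ^0(U;F) ≅ Z, Ȟ^1(U;F) ≅ Z, Ȟ^2(U;F) ≅ 0


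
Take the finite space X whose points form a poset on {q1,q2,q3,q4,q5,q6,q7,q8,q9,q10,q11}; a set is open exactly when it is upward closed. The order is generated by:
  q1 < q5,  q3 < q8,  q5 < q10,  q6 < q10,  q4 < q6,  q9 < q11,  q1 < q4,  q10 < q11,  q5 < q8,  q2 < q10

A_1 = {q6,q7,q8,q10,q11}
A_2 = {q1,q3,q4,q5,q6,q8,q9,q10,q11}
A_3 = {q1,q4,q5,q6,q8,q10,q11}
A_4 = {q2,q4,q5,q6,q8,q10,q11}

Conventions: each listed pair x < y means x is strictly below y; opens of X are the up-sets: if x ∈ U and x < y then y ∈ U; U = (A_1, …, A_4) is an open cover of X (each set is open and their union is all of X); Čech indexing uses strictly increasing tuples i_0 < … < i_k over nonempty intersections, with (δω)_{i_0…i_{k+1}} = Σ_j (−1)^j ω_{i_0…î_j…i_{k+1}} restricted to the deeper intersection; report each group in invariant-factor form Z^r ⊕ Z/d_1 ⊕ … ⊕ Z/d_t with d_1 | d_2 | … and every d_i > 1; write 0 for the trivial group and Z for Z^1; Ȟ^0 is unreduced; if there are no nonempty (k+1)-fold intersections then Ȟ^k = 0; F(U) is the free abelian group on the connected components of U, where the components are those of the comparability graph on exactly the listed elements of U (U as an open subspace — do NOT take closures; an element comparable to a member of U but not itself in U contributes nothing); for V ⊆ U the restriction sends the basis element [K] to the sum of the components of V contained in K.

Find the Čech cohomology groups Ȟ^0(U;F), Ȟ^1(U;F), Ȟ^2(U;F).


Ȟ^0 = Z^2, Ȟ^1 = 0, Ȟ^2 = 0

nerve simplices:
  A12={q6,q8,q10,q11} A13={q6,q8,q10,q11} A14={q6,q8,q10,q11} A23={q1,q4,q5,q6,q8,q10,q11} A24={q4,q5,q6,q8,q10,q11} A34={q4,q5,q6,q8,q10,q11}
  A123={q6,q8,q10,q11} A124={q6,q8,q10,q11} A134={q6,q8,q10,q11} A234={q4,q5,q6,q8,q10,q11}
  A1234={q6,q8,q10,q11}
components per intersection:
  A1: {q6,q10,q11} {q7} {q8}
  A2: {q1,q3,q4,q5,q6,q8,q9,q10,q11}
  A3: {q1,q4,q5,q6,q8,q10,q11}
  A4: {q2,q4,q5,q6,q8,q10,q11}
  A12: {q6,q10,q11} {q8}
  A13: {q6,q10,q11} {q8}
  A14: {q6,q10,q11} {q8}
  A23: {q1,q4,q5,q6,q8,q10,q11}
  A24: {q4,q5,q6,q8,q10,q11}
  A34: {q4,q5,q6,q8,q10,q11}
  A123: {q6,q10,q11} {q8}
  A124: {q6,q10,q11} {q8}
  A134: {q6,q10,q11} {q8}
  A234: {q4,q5,q6,q8,q10,q11}
  A1234: {q6,q10,q11} {q8}
C dims 6,9,7,2; δ0: rk 4, SNF 1^4; δ1: rk 5, SNF 1^5; δ2: rk 2, SNF 1^2
degree 0: 6−4−0 = 2 → Ȟ^0 ≅ Z^2
degree 1: 9−5−4 = 0 → Ȟ^1 ≅ 0
degree 2: 7−2−5 = 0 → Ȟ^2 ≅ 0


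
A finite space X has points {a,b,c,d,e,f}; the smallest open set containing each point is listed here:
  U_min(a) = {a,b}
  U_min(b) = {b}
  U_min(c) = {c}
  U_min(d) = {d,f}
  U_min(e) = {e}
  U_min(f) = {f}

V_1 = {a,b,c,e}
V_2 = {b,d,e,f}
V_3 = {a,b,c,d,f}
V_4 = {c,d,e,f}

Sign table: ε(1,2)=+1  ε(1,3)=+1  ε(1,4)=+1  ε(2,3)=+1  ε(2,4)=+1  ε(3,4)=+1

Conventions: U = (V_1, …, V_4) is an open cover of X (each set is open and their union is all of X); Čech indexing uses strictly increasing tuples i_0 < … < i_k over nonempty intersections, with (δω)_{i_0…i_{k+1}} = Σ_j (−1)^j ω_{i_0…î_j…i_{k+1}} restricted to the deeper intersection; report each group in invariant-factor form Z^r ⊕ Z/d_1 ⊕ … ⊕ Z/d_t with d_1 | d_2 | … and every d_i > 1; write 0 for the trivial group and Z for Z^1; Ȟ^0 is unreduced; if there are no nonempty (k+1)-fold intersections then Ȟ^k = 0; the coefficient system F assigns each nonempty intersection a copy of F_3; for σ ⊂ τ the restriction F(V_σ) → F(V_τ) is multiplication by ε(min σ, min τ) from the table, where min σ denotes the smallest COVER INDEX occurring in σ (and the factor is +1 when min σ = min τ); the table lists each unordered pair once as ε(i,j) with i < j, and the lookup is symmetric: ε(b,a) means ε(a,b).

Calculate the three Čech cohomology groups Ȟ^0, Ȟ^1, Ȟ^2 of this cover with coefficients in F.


Ȟ^0 = Z/3,  Ȟ^1 = 0,  Ȟ^2 = Z/3

nerve simplices:
  V12={b,e} V13={a,b,c} V14={c,e} V23={b,d,f} V24={d,e,f} V34={c,d,f}
  V123={b} V124={e} V134={c} V234={d,f}
C dims 4,6,4; δ0: rk_F3 3; δ1: rk_F3 3
degree 0: 4−3−0 = 1 → Ȟ^0 ≅ Z/3
degree 1: 6−3−3 = 0 → Ȟ^1 ≅ 0
degree 2: 4−0−3 = 1 → Ȟ^2 ≅ Z/3


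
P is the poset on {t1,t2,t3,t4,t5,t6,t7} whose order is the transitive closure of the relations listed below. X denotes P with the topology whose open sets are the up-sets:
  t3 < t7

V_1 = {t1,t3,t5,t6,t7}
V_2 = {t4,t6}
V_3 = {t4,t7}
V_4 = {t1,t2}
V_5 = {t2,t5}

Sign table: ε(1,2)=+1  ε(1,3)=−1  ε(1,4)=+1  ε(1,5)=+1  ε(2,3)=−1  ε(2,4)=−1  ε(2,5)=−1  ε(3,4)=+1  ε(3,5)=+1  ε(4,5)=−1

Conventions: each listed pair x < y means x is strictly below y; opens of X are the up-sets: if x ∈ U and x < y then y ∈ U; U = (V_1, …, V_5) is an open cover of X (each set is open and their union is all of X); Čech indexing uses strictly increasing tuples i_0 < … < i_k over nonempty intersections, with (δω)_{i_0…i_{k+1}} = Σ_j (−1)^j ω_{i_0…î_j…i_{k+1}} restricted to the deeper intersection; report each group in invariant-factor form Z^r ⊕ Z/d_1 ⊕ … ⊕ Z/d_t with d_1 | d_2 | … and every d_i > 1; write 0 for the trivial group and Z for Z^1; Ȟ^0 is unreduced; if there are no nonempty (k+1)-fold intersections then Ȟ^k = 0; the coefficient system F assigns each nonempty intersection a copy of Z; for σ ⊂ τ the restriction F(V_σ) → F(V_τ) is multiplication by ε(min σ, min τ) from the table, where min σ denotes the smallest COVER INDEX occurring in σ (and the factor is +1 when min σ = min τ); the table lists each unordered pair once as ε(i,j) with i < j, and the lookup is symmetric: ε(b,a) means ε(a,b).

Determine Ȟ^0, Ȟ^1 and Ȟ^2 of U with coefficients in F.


Ȟ^0 = 0, Ȟ^1 = Z ⊕ Z/2 and Ȟ^2 = 0

nonempty overlaps:
  V12={t6} V13={t7} V14={t1} V15={t5} V23={t4} V45={t2}
C dims 5,6; δ0: rk 5, SNF 1^4·2
degree 0: 5−5−0 = 0 → Ȟ^0 ≅ 0
degree 1: 6−0−5 = 1 plus torsion [2] → Ȟ^1 ≅ Z ⊕ Z/2
degree 2: 0−0−0 = 0 → Ȟ^2 ≅ 0


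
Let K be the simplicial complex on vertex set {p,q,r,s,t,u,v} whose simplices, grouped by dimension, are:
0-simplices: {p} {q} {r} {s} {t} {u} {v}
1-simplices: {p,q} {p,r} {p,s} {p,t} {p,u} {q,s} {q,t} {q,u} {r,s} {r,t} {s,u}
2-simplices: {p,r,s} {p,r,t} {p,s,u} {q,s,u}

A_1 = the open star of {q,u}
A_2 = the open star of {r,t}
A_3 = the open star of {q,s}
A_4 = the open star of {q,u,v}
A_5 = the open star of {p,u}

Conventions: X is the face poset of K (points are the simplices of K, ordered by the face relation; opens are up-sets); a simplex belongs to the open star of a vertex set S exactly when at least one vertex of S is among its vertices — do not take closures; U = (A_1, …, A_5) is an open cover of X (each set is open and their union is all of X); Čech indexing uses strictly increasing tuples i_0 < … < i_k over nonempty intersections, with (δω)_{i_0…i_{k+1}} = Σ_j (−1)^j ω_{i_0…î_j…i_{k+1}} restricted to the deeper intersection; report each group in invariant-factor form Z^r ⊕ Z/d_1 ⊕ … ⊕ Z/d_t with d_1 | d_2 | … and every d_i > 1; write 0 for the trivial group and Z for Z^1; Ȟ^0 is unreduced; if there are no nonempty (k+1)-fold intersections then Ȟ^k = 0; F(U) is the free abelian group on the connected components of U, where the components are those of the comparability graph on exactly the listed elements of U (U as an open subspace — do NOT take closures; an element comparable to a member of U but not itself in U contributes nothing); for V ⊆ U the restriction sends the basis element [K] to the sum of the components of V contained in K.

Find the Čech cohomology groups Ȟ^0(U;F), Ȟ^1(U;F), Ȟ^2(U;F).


Ȟ^0 = Z^2,  Ȟ^1 = Z^2,  Ȟ^2 = 0

nerve of the cover:
  A1={{q},{u},{p,q},{p,u},{q,s},{q,t},{q,u},{s,u},{p,s,u},{q,s,u}} A2={{r},{t},{p,r},{p,t},{q,t},{r,s},{r,t},{p,r,s},{p,r,t}} A3={{q},{s},{p,q},{p,s},{q,s},{q,t},{q,u},{r,s},{s,u},{p,r,s},{p,s,u},{q,s,u}} A4={{q},{u},{v},{p,q},{p,u},{q,s},{q,t},{q,u},{s,u},{p,s,u},{q,s,u}} A5={{p},{u},{p,q},{p,r},{p,s},{p,t},{p,u},{q,u},{s,u},{p,r,s},{p,r,t},{p,s,u},{q,s,u}}
  A12={{q,t}} A13={{q},{p,q},{q,s},{q,t},{q,u},{s,u},{p,s,u},{q,s,u}} A14={{q},{u},{p,q},{p,u},{q,s},{q,t},{q,u},{s,u},{p,s,u},{q,s,u}} A15={{u},{p,q},{p,u},{q,u},{s,u},{p,s,u},{q,s,u}} A23={{q,t},{r,s},{p,r,s}} A24={{q,t}} A25={{p,r},{p,t},{p,r,s},{p,r,t}} A34={{q},{p,q},{q,s},{q,t},{q,u},{s,u},{p,s,u},{q,s,u}} A35={{p,q},{p,s},{q,u},{s,u},{p,r,s},{p,s,u},{q,s,u}} A45={{u},{p,q},{p,u},{q,u},{s,u},{p,s,u},{q,s,u}}
  A123={{q,t}} A124={{q,t}} A134={{q},{p,q},{q,s},{q,t},{q,u},{s,u},{p,s,u},{q,s,u}} A135={{p,q},{q,u},{s,u},{p,s,u},{q,s,u}} A145={{u},{p,q},{p,u},{q,u},{s,u},{p,s,u},{q,s,u}} A234={{q,t}} A235={{p,r,s}} A345={{p,q},{q,u},{s,u},{p,s,u},{q,s,u}}
  A1234={{q,t}} A1345={{p,q},{q,u},{s,u},{p,s,u},{q,s,u}}
components per intersection:
  A1: {{q},{u},{p,q},{p,u},{q,s},{q,t},{q,u},{s,u},{p,s,u},{q,s,u}}
  A2: {{r},{t},{p,r},{p,t},{q,t},{r,s},{r,t},{p,r,s},{p,r,t}}
  A3: {{q},{s},{p,q},{p,s},{q,s},{q,t},{q,u},{r,s},{s,u},{p,r,s},{p,s,u},{q,s,u}}
  A4: {{q},{u},{p,q},{p,u},{q,s},{q,t},{q,u},{s,u},{p,s,u},{q,s,u}} {{v}}
  A5: {{p},{u},{p,q},{p,r},{p,s},{p,t},{p,u},{q,u},{s,u},{p,r,s},{p,r,t},{p,s,u},{q,s,u}}
  A12: {{q,t}}
  A13: {{q},{p,q},{q,s},{q,t},{q,u},{s,u},{p,s,u},{q,s,u}}
  A14: {{q},{u},{p,q},{p,u},{q,s},{q,t},{q,u},{s,u},{p,s,u},{q,s,u}}
  A15: {{u},{p,u},{q,u},{s,u},{p,s,u},{q,s,u}} {{p,q}}
  A23: {{q,t}} {{r,s},{p,r,s}}
  A24: {{q,t}}
  A25: {{p,r},{p,t},{p,r,s},{p,r,t}}
  A34: {{q},{p,q},{q,s},{q,t},{q,u},{s,u},{p,s,u},{q,s,u}}
  A35: {{p,q}} {{p,s},{q,u},{s,u},{p,r,s},{p,s,u},{q,s,u}}
  A45: {{u},{p,u},{q,u},{s,u},{p,s,u},{q,s,u}} {{p,q}}
  A123: {{q,t}}
  A124: {{q,t}}
  A134: {{q},{p,q},{q,s},{q,t},{q,u},{s,u},{p,s,u},{q,s,u}}
  A135: {{p,q}} {{q,u},{s,u},{p,s,u},{q,s,u}}
  A145: {{u},{p,u},{q,u},{s,u},{p,s,u},{q,s,u}} {{p,q}}
  A234: {{q,t}}
  A235: {{p,r,s}}
  A345: {{p,q}} {{q,u},{s,u},{p,s,u},{q,s,u}}
  A1234: {{q,t}}
  A1345: {{p,q}} {{q,u},{s,u},{p,s,u},{q,s,u}}
C dims 6,14,11,3; δ0: rk 4, SNF 1^4; δ1: rk 8, SNF 1^8; δ2: rk 3, SNF 1^3
Ȟ^0 = (6 − 4) − 0 = 2, so Ȟ^0 ≅ Z^2
Ȟ^1 = (14 − 8) − 4 = 2, so Ȟ^1 ≅ Z^2
Ȟ^2 = (11 − 3) − 8 = 0, so Ȟ^2 ≅ 0


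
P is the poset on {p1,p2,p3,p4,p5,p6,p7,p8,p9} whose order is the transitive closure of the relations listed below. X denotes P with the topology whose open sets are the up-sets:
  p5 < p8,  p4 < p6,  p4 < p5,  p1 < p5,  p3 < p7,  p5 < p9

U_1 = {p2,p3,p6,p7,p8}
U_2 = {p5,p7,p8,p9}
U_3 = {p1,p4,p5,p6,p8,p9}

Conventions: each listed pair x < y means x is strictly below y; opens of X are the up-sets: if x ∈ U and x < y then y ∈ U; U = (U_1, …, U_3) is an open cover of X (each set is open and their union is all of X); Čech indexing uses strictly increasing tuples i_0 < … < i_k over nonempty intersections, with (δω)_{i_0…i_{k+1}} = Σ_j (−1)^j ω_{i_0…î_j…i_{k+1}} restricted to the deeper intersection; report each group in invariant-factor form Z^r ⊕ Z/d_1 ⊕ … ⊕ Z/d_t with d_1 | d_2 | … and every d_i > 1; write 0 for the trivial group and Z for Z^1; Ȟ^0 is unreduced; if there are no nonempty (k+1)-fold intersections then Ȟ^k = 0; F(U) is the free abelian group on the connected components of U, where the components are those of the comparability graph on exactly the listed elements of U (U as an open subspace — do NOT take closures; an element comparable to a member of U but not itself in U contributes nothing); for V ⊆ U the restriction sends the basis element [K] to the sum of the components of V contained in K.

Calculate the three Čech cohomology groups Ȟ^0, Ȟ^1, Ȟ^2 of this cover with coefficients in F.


intersection data:
  U12={p7,p8} U13={p6,p8} U23={p5,p8,p9}
  U123={p8}
components per intersection:
  U1: {p2} {p3,p7} {p6} {p8}
  U2: {p5,p8,p9} {p7}
  U3: {p1,p4,p5,p6,p8,p9}
  U12: {p7} {p8}
  U13: {p6} {p8}
  U23: {p5,p8,p9}
  U123: {p8}
C dims 7,5,1; δ0: rk 4, SNF 1^4; δ1: rk 1, SNF 1^1
Ȟ^0 = (7 − 4) − 0 = 3, so Ȟ^0 ≅ Z^3
Ȟ^1 = (5 − 1) − 4 = 0, so Ȟ^1 ≅ 0
Ȟ^2 = (1 − 0) − 1 = 0, so Ȟ^2 ≅ 0

Ȟ^0 = Z^3; Ȟ^1 = 0; Ȟ^2 = 0


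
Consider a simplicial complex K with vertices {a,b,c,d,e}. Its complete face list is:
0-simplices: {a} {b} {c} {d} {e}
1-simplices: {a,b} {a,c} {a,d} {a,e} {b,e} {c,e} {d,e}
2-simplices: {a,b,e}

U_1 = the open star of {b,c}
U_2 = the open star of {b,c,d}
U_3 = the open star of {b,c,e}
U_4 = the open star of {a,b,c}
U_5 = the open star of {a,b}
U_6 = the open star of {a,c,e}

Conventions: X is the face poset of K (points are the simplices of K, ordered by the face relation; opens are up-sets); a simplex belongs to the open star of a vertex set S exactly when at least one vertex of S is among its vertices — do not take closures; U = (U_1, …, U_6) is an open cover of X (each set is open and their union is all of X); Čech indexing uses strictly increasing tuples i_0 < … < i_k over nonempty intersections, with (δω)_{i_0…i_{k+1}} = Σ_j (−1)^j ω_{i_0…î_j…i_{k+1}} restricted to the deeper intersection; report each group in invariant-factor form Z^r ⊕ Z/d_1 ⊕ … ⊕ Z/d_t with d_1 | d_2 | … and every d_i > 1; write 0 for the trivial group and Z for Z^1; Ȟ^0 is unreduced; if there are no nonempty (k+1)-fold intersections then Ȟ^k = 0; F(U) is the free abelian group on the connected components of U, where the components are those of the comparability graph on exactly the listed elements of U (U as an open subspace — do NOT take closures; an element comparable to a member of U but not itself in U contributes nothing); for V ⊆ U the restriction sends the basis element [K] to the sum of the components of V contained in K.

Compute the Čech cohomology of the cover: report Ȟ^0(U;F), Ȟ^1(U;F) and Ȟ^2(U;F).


nerve simplices:
  U1={{b},{c},{a,b},{a,c},{b,e},{c,e},{a,b,e}} U2={{b},{c},{d},{a,b},{a,c},{a,d},{b,e},{c,e},{d,e},{a,b,e}} U3={{b},{c},{e},{a,b},{a,c},{a,e},{b,e},{c,e},{d,e},{a,b,e}} U4={{a},{b},{c},{a,b},{a,c},{a,d},{a,e},{b,e},{c,e},{a,b,e}} U5={{a},{b},{a,b},{a,c},{a,d},{a,e},{b,e},{a,b,e}} U6={{a},{c},{e},{a,b},{a,c},{a,d},{a,e},{b,e},{c,e},{d,e},{a,b,e}}
  U12={{b},{c},{a,b},{a,c},{b,e},{c,e},{a,b,e}} U13={{b},{c},{a,b},{a,c},{b,e},{c,e},{a,b,e}} U14={{b},{c},{a,b},{a,c},{b,e},{c,e},{a,b,e}} U15={{b},{a,b},{a,c},{b,e},{a,b,e}} U16={{c},{a,b},{a,c},{b,e},{c,e},{a,b,e}} U23={{b},{c},{a,b},{a,c},{b,e},{c,e},{d,e},{a,b,e}} U24={{b},{c},{a,b},{a,c},{a,d},{b,e},{c,e},{a,b,e}} U25={{b},{a,b},{a,c},{a,d},{b,e},{a,b,e}} U26={{c},{a,b},{a,c},{a,d},{b,e},{c,e},{d,e},{a,b,e}} U34={{b},{c},{a,b},{a,c},{a,e},{b,e},{c,e},{a,b,e}} U35={{b},{a,b},{a,c},{a,e},{b,e},{a,b,e}} U36={{c},{e},{a,b},{a,c},{a,e},{b,e},{c,e},{d,e},{a,b,e}} U45={{a},{b},{a,b},{a,c},{a,d},{a,e},{b,e},{a,b,e}} U46={{a},{c},{a,b},{a,c},{a,d},{a,e},{b,e},{c,e},{a,b,e}} U56={{a},{a,b},{a,c},{a,d},{a,e},{b,e},{a,b,e}}
  U123={{b},{c},{a,b},{a,c},{b,e},{c,e},{a,b,e}} U124={{b},{c},{a,b},{a,c},{b,e},{c,e},{a,b,e}} U125={{b},{a,b},{a,c},{b,e},{a,b,e}} U126={{c},{a,b},{a,c},{b,e},{c,e},{a,b,e}} U134={{b},{c},{a,b},{a,c},{b,e},{c,e},{a,b,e}} U135={{b},{a,b},{a,c},{b,e},{a,b,e}} U136={{c},{a,b},{a,c},{b,e},{c,e},{a,b,e}} U145={{b},{a,b},{a,c},{b,e},{a,b,e}} U146={{c},{a,b},{a,c},{b,e},{c,e},{a,b,e}} U156={{a,b},{a,c},{b,e},{a,b,e}} U234={{b},{c},{a,b},{a,c},{b,e},{c,e},{a,b,e}} U235={{b},{a,b},{a,c},{b,e},{a,b,e}} U236={{c},{a,b},{a,c},{b,e},{c,e},{d,e},{a,b,e}} U245={{b},{a,b},{a,c},{a,d},{b,e},{a,b,e}} U246={{c},{a,b},{a,c},{a,d},{b,e},{c,e},{a,b,e}} U256={{a,b},{a,c},{a,d},{b,e},{a,b,e}} U345={{b},{a,b},{a,c},{a,e},{b,e},{a,b,e}} U346={{c},{a,b},{a,c},{a,e},{b,e},{c,e},{a,b,e}} U356={{a,b},{a,c},{a,e},{b,e},{a,b,e}} U456={{a},{a,b},{a,c},{a,d},{a,e},{b,e},{a,b,e}}
  U1234={{b},{c},{a,b},{a,c},{b,e},{c,e},{a,b,e}} U1235={{b},{a,b},{a,c},{b,e},{a,b,e}} U1236={{c},{a,b},{a,c},{b,e},{c,e},{a,b,e}} U1245={{b},{a,b},{a,c},{b,e},{a,b,e}} U1246={{c},{a,b},{a,c},{b,e},{c,e},{a,b,e}} U1256={{a,b},{a,c},{b,e},{a,b,e}} U1345={{b},{a,b},{a,c},{b,e},{a,b,e}} U1346={{c},{a,b},{a,c},{b,e},{c,e},{a,b,e}} U1356={{a,b},{a,c},{b,e},{a,b,e}} U1456={{a,b},{a,c},{b,e},{a,b,e}} U2345={{b},{a,b},{a,c},{b,e},{a,b,e}} U2346={{c},{a,b},{a,c},{b,e},{c,e},{a,b,e}} U2356={{a,b},{a,c},{b,e},{a,b,e}} U2456={{a,b},{a,c},{a,d},{b,e},{a,b,e}} U3456={{a,b},{a,c},{a,e},{b,e},{a,b,e}}
  U12345={{b},{a,b},{a,c},{b,e},{a,b,e}} U12346={{c},{a,b},{a,c},{b,e},{c,e},{a,b,e}} U12356={{a,b},{a,c},{b,e},{a,b,e}} U12456={{a,b},{a,c},{b,e},{a,b,e}} U13456={{a,b},{a,c},{b,e},{a,b,e}} U23456={{a,b},{a,c},{b,e},{a,b,e}}
  U123456={{a,b},{a,c},{b,e},{a,b,e}}
components per intersection:
  U1: {{b},{a,b},{b,e},{a,b,e}} {{c},{a,c},{c,e}}
  U2: {{b},{a,b},{b,e},{a,b,e}} {{c},{a,c},{c,e}} {{d},{a,d},{d,e}}
  U3: {{b},{c},{e},{a,b},{a,c},{a,e},{b,e},{c,e},{d,e},{a,b,e}}
  U4: {{a},{b},{c},{a,b},{a,c},{a,d},{a,e},{b,e},{c,e},{a,b,e}}
  U5: {{a},{b},{a,b},{a,c},{a,d},{a,e},{b,e},{a,b,e}}
  U6: {{a},{c},{e},{a,b},{a,c},{a,d},{a,e},{b,e},{c,e},{d,e},{a,b,e}}
  U12: {{b},{a,b},{b,e},{a,b,e}} {{c},{a,c},{c,e}}
  U13: {{b},{a,b},{b,e},{a,b,e}} {{c},{a,c},{c,e}}
  U14: {{b},{a,b},{b,e},{a,b,e}} {{c},{a,c},{c,e}}
  U15: {{b},{a,b},{b,e},{a,b,e}} {{a,c}}
  U16: {{c},{a,c},{c,e}} {{a,b},{b,e},{a,b,e}}
  U23: {{b},{a,b},{b,e},{a,b,e}} {{c},{a,c},{c,e}} {{d,e}}
  U24: {{b},{a,b},{b,e},{a,b,e}} {{c},{a,c},{c,e}} {{a,d}}
  U25: {{b},{a,b},{b,e},{a,b,e}} {{a,c}} {{a,d}}
  U26: {{c},{a,c},{c,e}} {{a,b},{b,e},{a,b,e}} {{a,d}} {{d,e}}
  U34: {{b},{a,b},{a,e},{b,e},{a,b,e}} {{c},{a,c},{c,e}}
  U35: {{b},{a,b},{a,e},{b,e},{a,b,e}} {{a,c}}
  U36: {{c},{e},{a,b},{a,c},{a,e},{b,e},{c,e},{d,e},{a,b,e}}
  U45: {{a},{b},{a,b},{a,c},{a,d},{a,e},{b,e},{a,b,e}}
  U46: {{a},{c},{a,b},{a,c},{a,d},{a,e},{b,e},{c,e},{a,b,e}}
  U56: {{a},{a,b},{a,c},{a,d},{a,e},{b,e},{a,b,e}}
  U123: {{b},{a,b},{b,e},{a,b,e}} {{c},{a,c},{c,e}}
  U124: {{b},{a,b},{b,e},{a,b,e}} {{c},{a,c},{c,e}}
  U125: {{b},{a,b},{b,e},{a,b,e}} {{a,c}}
  U126: {{c},{a,c},{c,e}} {{a,b},{b,e},{a,b,e}}
  U134: {{b},{a,b},{b,e},{a,b,e}} {{c},{a,c},{c,e}}
  U135: {{b},{a,b},{b,e},{a,b,e}} {{a,c}}
  U136: {{c},{a,c},{c,e}} {{a,b},{b,e},{a,b,e}}
  U145: {{b},{a,b},{b,e},{a,b,e}} {{a,c}}
  U146: {{c},{a,c},{c,e}} {{a,b},{b,e},{a,b,e}}
  U156: {{a,b},{b,e},{a,b,e}} {{a,c}}
  U234: {{b},{a,b},{b,e},{a,b,e}} {{c},{a,c},{c,e}}
  U235: {{b},{a,b},{b,e},{a,b,e}} {{a,c}}
  U236: {{c},{a,c},{c,e}} {{a,b},{b,e},{a,b,e}} {{d,e}}
  U245: {{b},{a,b},{b,e},{a,b,e}} {{a,c}} {{a,d}}
  U246: {{c},{a,c},{c,e}} {{a,b},{b,e},{a,b,e}} {{a,d}}
  U256: {{a,b},{b,e},{a,b,e}} {{a,c}} {{a,d}}
  U345: {{b},{a,b},{a,e},{b,e},{a,b,e}} {{a,c}}
  U346: {{c},{a,c},{c,e}} {{a,b},{a,e},{b,e},{a,b,e}}
  U356: {{a,b},{a,e},{b,e},{a,b,e}} {{a,c}}
  U456: {{a},{a,b},{a,c},{a,d},{a,e},{b,e},{a,b,e}}
  U1234: {{b},{a,b},{b,e},{a,b,e}} {{c},{a,c},{c,e}}
  U1235: {{b},{a,b},{b,e},{a,b,e}} {{a,c}}
  U1236: {{c},{a,c},{c,e}} {{a,b},{b,e},{a,b,e}}
  U1245: {{b},{a,b},{b,e},{a,b,e}} {{a,c}}
  U1246: {{c},{a,c},{c,e}} {{a,b},{b,e},{a,b,e}}
  U1256: {{a,b},{b,e},{a,b,e}} {{a,c}}
  U1345: {{b},{a,b},{b,e},{a,b,e}} {{a,c}}
  U1346: {{c},{a,c},{c,e}} {{a,b},{b,e},{a,b,e}}
  U1356: {{a,b},{b,e},{a,b,e}} {{a,c}}
  U1456: {{a,b},{b,e},{a,b,e}} {{a,c}}
  U2345: {{b},{a,b},{b,e},{a,b,e}} {{a,c}}
  U2346: {{c},{a,c},{c,e}} {{a,b},{b,e},{a,b,e}}
  U2356: {{a,b},{b,e},{a,b,e}} {{a,c}}
  U2456: {{a,b},{b,e},{a,b,e}} {{a,c}} {{a,d}}
  U3456: {{a,b},{a,e},{b,e},{a,b,e}} {{a,c}}
  U12345: {{b},{a,b},{b,e},{a,b,e}} {{a,c}}
  U12346: {{c},{a,c},{c,e}} {{a,b},{b,e},{a,b,e}}
  U12356: {{a,b},{b,e},{a,b,e}} {{a,c}}
  U12456: {{a,b},{b,e},{a,b,e}} {{a,c}}
  U13456: {{a,b},{b,e},{a,b,e}} {{a,c}}
  U23456: {{a,b},{b,e},{a,b,e}} {{a,c}}
  U123456: {{a,b},{b,e},{a,b,e}} {{a,c}}
C dims 9,31,43,31; δ0: rk 8, SNF 1^8; δ1: rk 22, SNF 1^22; δ2: rk 21, SNF 1^21
degree 0: 9−8−0 = 1 → Ȟ^0 ≅ Z
degree 1: 31−22−8 = 1 → Ȟ^1 ≅ Z
degree 2: 43−21−22 = 0 → Ȟ^2 ≅ 0

Ȟ^0(U;F) ≅ Z, Ȟ^1(U;F) ≅ Z, Ȟ^2(U;F) ≅ 0


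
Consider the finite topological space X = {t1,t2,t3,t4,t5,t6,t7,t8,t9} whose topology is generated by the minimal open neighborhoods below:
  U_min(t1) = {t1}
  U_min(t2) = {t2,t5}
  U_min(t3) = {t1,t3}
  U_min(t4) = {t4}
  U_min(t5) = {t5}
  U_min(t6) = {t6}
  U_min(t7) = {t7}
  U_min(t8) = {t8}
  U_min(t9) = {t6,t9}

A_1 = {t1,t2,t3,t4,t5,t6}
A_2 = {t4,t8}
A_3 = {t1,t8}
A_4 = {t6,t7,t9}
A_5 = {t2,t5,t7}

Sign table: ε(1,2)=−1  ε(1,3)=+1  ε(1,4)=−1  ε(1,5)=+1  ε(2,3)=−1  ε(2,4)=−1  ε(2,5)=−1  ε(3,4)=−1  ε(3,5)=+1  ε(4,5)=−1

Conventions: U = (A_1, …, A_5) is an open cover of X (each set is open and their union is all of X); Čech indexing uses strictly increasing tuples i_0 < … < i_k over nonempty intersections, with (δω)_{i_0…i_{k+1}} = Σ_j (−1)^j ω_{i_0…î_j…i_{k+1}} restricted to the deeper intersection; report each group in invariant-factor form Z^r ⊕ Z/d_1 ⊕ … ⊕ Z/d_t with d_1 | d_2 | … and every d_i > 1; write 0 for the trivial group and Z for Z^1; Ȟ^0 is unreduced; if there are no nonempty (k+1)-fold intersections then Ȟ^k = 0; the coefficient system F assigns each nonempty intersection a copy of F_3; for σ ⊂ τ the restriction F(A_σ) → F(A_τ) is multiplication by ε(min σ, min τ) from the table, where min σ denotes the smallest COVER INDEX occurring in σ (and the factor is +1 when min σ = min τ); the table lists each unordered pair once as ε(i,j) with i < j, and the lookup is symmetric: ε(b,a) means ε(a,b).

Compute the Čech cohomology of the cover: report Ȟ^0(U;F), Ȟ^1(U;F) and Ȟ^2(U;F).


nerve of the cover:
  A12={t4} A13={t1} A14={t6} A15={t2,t5} A23={t8} A45={t7}
C dims 5,6; δ0: rk_F3 4
Ȟ^0 = (5 − 4) − 0 = 1, so Ȟ^0 ≅ Z/3
Ȟ^1 = (6 − 0) − 4 = 2, so Ȟ^1 ≅ Z/3 ⊕ Z/3
Ȟ^2 = (0 − 0) − 0 = 0, so Ȟ^2 ≅ 0

Ȟ^0 ≅ Z/3, Ȟ^1 ≅ Z/3 ⊕ Z/3, Ȟ^2 ≅ 0


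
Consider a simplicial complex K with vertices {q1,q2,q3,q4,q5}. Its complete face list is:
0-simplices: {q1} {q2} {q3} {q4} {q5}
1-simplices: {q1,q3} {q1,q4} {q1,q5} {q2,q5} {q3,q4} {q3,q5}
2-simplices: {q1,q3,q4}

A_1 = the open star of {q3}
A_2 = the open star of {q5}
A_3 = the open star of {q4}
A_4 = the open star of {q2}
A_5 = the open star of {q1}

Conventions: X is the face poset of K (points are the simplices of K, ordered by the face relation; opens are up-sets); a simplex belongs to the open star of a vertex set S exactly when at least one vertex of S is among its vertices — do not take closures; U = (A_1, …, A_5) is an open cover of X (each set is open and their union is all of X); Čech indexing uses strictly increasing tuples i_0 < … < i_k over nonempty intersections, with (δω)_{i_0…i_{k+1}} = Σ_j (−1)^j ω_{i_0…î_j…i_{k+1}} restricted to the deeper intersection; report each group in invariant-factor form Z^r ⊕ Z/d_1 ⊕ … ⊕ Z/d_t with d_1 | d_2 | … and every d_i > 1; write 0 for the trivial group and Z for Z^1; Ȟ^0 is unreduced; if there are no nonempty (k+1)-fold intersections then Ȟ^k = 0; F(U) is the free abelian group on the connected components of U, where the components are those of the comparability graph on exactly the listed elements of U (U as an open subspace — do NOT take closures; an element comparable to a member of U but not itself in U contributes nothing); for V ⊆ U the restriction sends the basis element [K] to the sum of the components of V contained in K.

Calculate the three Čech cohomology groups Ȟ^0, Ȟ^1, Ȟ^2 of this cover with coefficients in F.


Ȟ^0 = Z; Ȟ^1 = Z; Ȟ^2 = 0

nerve simplices:
  A1={{q3},{q1,q3},{q3,q4},{q3,q5},{q1,q3,q4}} A2={{q5},{q1,q5},{q2,q5},{q3,q5}} A3={{q4},{q1,q4},{q3,q4},{q1,q3,q4}} A4={{q2},{q2,q5}} A5={{q1},{q1,q3},{q1,q4},{q1,q5},{q1,q3,q4}}
  A12={{q3,q5}} A13={{q3,q4},{q1,q3,q4}} A15={{q1,q3},{q1,q3,q4}} A24={{q2,q5}} A25={{q1,q5}} A35={{q1,q4},{q1,q3,q4}}
  A135={{q1,q3,q4}}
components per intersection:
  A1: {{q3},{q1,q3},{q3,q4},{q3,q5},{q1,q3,q4}}
  A2: {{q5},{q1,q5},{q2,q5},{q3,q5}}
  A3: {{q4},{q1,q4},{q3,q4},{q1,q3,q4}}
  A4: {{q2},{q2,q5}}
  A5: {{q1},{q1,q3},{q1,q4},{q1,q5},{q1,q3,q4}}
  A12: {{q3,q5}}
  A13: {{q3,q4},{q1,q3,q4}}
  A15: {{q1,q3},{q1,q3,q4}}
  A24: {{q2,q5}}
  A25: {{q1,q5}}
  A35: {{q1,q4},{q1,q3,q4}}
  A135: {{q1,q3,q4}}
C dims 5,6,1; δ0: rk 4, SNF 1^4; δ1: rk 1, SNF 1^1
degree 0: 5−4−0 = 1 → Ȟ^0 ≅ Z
degree 1: 6−1−4 = 1 → Ȟ^1 ≅ Z
degree 2: 1−0−1 = 0 → Ȟ^2 ≅ 0
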